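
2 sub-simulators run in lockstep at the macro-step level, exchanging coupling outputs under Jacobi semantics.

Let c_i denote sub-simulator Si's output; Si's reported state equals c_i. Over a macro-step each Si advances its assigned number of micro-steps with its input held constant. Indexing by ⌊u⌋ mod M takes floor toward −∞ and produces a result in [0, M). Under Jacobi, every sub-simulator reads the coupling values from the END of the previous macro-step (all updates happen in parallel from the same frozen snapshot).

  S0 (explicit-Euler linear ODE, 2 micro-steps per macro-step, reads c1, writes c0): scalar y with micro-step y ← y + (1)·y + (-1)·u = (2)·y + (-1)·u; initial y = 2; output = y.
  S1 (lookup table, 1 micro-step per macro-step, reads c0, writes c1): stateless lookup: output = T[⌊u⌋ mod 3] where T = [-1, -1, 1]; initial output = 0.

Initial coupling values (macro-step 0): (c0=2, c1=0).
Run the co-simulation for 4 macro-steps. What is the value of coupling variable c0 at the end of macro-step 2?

c0 at macro-step 2 = 29

macro 1: S0 reads c1=0 → after 2×micro: 8; S1 reads c0=2 → after 1×micro: 1 ⇒ (c0=8, c1=1)
macro 2: S0 reads c1=1 → after 2×micro: 29; S1 reads c0=8 → after 1×micro: 1 ⇒ (c0=29, c1=1)
macro 3: S0 reads c1=1 → after 2×micro: 113; S1 reads c0=29 → after 1×micro: 1 ⇒ (c0=113, c1=1)
macro 4: S0 reads c1=1 → after 2×micro: 449; S1 reads c0=113 → after 1×micro: 1 ⇒ (c0=449, c1=1)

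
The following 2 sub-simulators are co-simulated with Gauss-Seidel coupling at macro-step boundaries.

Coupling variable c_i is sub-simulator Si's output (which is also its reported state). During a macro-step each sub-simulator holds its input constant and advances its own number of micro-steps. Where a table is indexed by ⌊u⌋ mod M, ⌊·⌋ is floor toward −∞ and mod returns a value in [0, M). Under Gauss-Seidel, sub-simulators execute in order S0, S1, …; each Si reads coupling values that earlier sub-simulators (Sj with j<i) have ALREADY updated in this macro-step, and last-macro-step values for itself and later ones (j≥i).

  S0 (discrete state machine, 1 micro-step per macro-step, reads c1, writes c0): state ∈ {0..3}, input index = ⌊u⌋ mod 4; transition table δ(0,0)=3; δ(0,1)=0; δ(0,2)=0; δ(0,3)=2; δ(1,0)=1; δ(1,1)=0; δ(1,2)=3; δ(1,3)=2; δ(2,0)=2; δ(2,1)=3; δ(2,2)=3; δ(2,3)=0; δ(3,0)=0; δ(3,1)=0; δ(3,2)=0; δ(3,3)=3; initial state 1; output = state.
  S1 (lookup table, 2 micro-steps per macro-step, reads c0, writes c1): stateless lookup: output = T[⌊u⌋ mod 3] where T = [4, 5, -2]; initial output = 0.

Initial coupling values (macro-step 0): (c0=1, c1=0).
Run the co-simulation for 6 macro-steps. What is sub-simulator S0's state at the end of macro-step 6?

S0 state at macro-step 6 = 0

macro 1: S0 reads c1=0 → after 1×micro: 1; S1 reads c0=1 → after 2×micro: 5 ⇒ (c0=1, c1=5)
macro 2: S0 reads c1=5 → after 1×micro: 0; S1 reads c0=0 → after 2×micro: 4 ⇒ (c0=0, c1=4)
macro 3: S0 reads c1=4 → after 1×micro: 3; S1 reads c0=3 → after 2×micro: 4 ⇒ (c0=3, c1=4)
macro 4: S0 reads c1=4 → after 1×micro: 0; S1 reads c0=0 → after 2×micro: 4 ⇒ (c0=0, c1=4)
macro 5: S0 reads c1=4 → after 1×micro: 3; S1 reads c0=3 → after 2×micro: 4 ⇒ (c0=3, c1=4)
macro 6: S0 reads c1=4 → after 1×micro: 0; S1 reads c0=0 → after 2×micro: 4 ⇒ (c0=0, c1=4)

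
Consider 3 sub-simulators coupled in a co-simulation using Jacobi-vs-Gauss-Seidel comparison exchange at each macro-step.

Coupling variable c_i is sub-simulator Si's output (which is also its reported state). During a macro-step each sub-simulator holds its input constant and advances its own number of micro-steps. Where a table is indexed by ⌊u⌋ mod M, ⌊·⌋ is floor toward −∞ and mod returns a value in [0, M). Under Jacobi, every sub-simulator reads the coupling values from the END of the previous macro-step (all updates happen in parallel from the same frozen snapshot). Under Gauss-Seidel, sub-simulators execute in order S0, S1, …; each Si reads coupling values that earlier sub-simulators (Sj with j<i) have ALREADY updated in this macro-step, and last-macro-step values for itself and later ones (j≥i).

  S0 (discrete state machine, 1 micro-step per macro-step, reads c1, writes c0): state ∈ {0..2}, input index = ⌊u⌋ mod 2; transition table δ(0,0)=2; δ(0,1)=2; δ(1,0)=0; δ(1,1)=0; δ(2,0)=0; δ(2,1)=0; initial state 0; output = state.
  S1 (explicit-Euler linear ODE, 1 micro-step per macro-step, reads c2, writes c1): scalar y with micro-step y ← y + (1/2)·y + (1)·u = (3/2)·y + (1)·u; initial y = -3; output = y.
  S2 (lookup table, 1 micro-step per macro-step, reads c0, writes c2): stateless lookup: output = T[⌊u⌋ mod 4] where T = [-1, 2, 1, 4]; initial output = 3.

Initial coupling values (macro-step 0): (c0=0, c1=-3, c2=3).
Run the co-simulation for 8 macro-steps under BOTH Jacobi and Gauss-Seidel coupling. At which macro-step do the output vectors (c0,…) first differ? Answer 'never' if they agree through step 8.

first divergence at macro-step: 1

[Jacobi] macro 1: S0 reads c1=-3 → after 1×micro: 2; S1 reads c2=3 → after 1×micro: -3/2; S2 reads c0=0 → after 1×micro: -1 ⇒ (c0=2, c1=-3/2, c2=-1)
[Jacobi] macro 2: S0 reads c1=-3/2 → after 1×micro: 0; S1 reads c2=-1 → after 1×micro: -13/4; S2 reads c0=2 → after 1×micro: 1 ⇒ (c0=0, c1=-13/4, c2=1)
[Jacobi] macro 3: S0 reads c1=-13/4 → after 1×micro: 2; S1 reads c2=1 → after 1×micro: -31/8; S2 reads c0=0 → after 1×micro: -1 ⇒ (c0=2, c1=-31/8, c2=-1)
[Jacobi] macro 4: S0 reads c1=-31/8 → after 1×micro: 0; S1 reads c2=-1 → after 1×micro: -109/16; S2 reads c0=2 → after 1×micro: 1 ⇒ (c0=0, c1=-109/16, c2=1)
[Jacobi] macro 5: S0 reads c1=-109/16 → after 1×micro: 2; S1 reads c2=1 → after 1×micro: -295/32; S2 reads c0=0 → after 1×micro: -1 ⇒ (c0=2, c1=-295/32, c2=-1)
[Jacobi] macro 6: S0 reads c1=-295/32 → after 1×micro: 0; S1 reads c2=-1 → after 1×micro: -949/64; S2 reads c0=2 → after 1×micro: 1 ⇒ (c0=0, c1=-949/64, c2=1)
[Jacobi] macro 7: S0 reads c1=-949/64 → after 1×micro: 2; S1 reads c2=1 → after 1×micro: -2719/128; S2 reads c0=0 → after 1×micro: -1 ⇒ (c0=2, c1=-2719/128, c2=-1)
[Jacobi] macro 8: S0 reads c1=-2719/128 → after 1×micro: 0; S1 reads c2=-1 → after 1×micro: -8413/256; S2 reads c0=2 → after 1×micro: 1 ⇒ (c0=0, c1=-8413/256, c2=1)
[Gauss-Seidel] macro 1: S0 reads c1=-3 → after 1×micro: 2; S1 reads c2=3 → after 1×micro: -3/2; S2 reads c0=2 → after 1×micro: 1 ⇒ (c0=2, c1=-3/2, c2=1)
[Gauss-Seidel] macro 2: S0 reads c1=-3/2 → after 1×micro: 0; S1 reads c2=1 → after 1×micro: -5/4; S2 reads c0=0 → after 1×micro: -1 ⇒ (c0=0, c1=-5/4, c2=-1)
[Gauss-Seidel] macro 3: S0 reads c1=-5/4 → after 1×micro: 2; S1 reads c2=-1 → after 1×micro: -23/8; S2 reads c0=2 → after 1×micro: 1 ⇒ (c0=2, c1=-23/8, c2=1)
[Gauss-Seidel] macro 4: S0 reads c1=-23/8 → after 1×micro: 0; S1 reads c2=1 → after 1×micro: -53/16; S2 reads c0=0 → after 1×micro: -1 ⇒ (c0=0, c1=-53/16, c2=-1)
[Gauss-Seidel] macro 5: S0 reads c1=-53/16 → after 1×micro: 2; S1 reads c2=-1 → after 1×micro: -191/32; S2 reads c0=2 → after 1×micro: 1 ⇒ (c0=2, c1=-191/32, c2=1)
[Gauss-Seidel] macro 6: S0 reads c1=-191/32 → after 1×micro: 0; S1 reads c2=1 → after 1×micro: -509/64; S2 reads c0=0 → after 1×micro: -1 ⇒ (c0=0, c1=-509/64, c2=-1)
[Gauss-Seidel] macro 7: S0 reads c1=-509/64 → after 1×micro: 2; S1 reads c2=-1 → after 1×micro: -1655/128; S2 reads c0=2 → after 1×micro: 1 ⇒ (c0=2, c1=-1655/128, c2=1)
[Gauss-Seidel] macro 8: S0 reads c1=-1655/128 → after 1×micro: 0; S1 reads c2=1 → after 1×micro: -4709/256; S2 reads c0=0 → after 1×micro: -1 ⇒ (c0=0, c1=-4709/256, c2=-1)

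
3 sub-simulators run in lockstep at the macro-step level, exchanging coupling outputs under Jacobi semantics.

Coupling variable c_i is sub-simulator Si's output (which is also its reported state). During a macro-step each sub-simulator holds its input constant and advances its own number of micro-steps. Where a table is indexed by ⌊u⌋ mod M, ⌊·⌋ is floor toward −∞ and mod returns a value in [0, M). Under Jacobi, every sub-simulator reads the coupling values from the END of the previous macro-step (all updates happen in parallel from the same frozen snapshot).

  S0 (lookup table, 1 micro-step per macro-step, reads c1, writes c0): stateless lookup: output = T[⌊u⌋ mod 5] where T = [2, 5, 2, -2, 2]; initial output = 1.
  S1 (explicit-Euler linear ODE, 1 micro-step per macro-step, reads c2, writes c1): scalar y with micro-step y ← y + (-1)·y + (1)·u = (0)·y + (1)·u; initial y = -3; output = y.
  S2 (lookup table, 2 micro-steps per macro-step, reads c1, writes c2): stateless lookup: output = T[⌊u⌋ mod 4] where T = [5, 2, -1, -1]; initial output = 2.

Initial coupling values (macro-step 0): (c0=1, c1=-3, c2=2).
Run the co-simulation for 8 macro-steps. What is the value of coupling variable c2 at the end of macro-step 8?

macro 1: S0 reads c1=-3 → after 1×micro: 2; S1 reads c2=2 → after 1×micro: 2; S2 reads c1=-3 → after 2×micro: 2 ⇒ (c0=2, c1=2, c2=2)
macro 2: S0 reads c1=2 → after 1×micro: 2; S1 reads c2=2 → after 1×micro: 2; S2 reads c1=2 → after 2×micro: -1 ⇒ (c0=2, c1=2, c2=-1)
macro 3: S0 reads c1=2 → after 1×micro: 2; S1 reads c2=-1 → after 1×micro: -1; S2 reads c1=2 → after 2×micro: -1 ⇒ (c0=2, c1=-1, c2=-1)
macro 4: S0 reads c1=-1 → after 1×micro: 2; S1 reads c2=-1 → after 1×micro: -1; S2 reads c1=-1 → after 2×micro: -1 ⇒ (c0=2, c1=-1, c2=-1)
macro 5: S0 reads c1=-1 → after 1×micro: 2; S1 reads c2=-1 → after 1×micro: -1; S2 reads c1=-1 → after 2×micro: -1 ⇒ (c0=2, c1=-1, c2=-1)
macro 6: S0 reads c1=-1 → after 1×micro: 2; S1 reads c2=-1 → after 1×micro: -1; S2 reads c1=-1 → after 2×micro: -1 ⇒ (c0=2, c1=-1, c2=-1)
macro 7: S0 reads c1=-1 → after 1×micro: 2; S1 reads c2=-1 → after 1×micro: -1; S2 reads c1=-1 → after 2×micro: -1 ⇒ (c0=2, c1=-1, c2=-1)
macro 8: S0 reads c1=-1 → after 1×micro: 2; S1 reads c2=-1 → after 1×micro: -1; S2 reads c1=-1 → after 2×micro: -1 ⇒ (c0=2, c1=-1, c2=-1)

c2 at macro-step 8 = -1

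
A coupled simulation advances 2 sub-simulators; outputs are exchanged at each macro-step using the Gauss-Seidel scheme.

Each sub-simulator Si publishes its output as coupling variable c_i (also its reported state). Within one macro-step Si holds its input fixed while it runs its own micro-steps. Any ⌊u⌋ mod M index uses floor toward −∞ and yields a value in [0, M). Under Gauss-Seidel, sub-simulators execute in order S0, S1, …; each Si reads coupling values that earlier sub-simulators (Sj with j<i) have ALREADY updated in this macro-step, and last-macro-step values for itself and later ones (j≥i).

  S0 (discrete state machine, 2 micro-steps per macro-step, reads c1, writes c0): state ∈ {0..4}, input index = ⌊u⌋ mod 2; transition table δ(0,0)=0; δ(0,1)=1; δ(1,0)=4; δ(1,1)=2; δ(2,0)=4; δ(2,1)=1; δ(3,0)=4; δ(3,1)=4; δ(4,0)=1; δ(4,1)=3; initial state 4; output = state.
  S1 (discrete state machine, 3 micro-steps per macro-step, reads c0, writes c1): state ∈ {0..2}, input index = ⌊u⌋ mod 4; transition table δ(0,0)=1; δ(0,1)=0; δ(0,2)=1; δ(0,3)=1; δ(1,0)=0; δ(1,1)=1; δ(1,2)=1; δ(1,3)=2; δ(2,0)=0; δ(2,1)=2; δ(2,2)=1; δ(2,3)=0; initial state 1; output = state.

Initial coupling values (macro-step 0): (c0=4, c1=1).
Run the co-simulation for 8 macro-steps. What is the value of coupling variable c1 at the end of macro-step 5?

macro 1: S0 reads c1=1 → after 2×micro: 4; S1 reads c0=4 → after 3×micro: 0 ⇒ (c0=4, c1=0)
macro 2: S0 reads c1=0 → after 2×micro: 4; S1 reads c0=4 → after 3×micro: 1 ⇒ (c0=4, c1=1)
macro 3: S0 reads c1=1 → after 2×micro: 4; S1 reads c0=4 → after 3×micro: 0 ⇒ (c0=4, c1=0)
macro 4: S0 reads c1=0 → after 2×micro: 4; S1 reads c0=4 → after 3×micro: 1 ⇒ (c0=4, c1=1)
macro 5: S0 reads c1=1 → after 2×micro: 4; S1 reads c0=4 → after 3×micro: 0 ⇒ (c0=4, c1=0)
macro 6: S0 reads c1=0 → after 2×micro: 4; S1 reads c0=4 → after 3×micro: 1 ⇒ (c0=4, c1=1)
macro 7: S0 reads c1=1 → after 2×micro: 4; S1 reads c0=4 → after 3×micro: 0 ⇒ (c0=4, c1=0)
macro 8: S0 reads c1=0 → after 2×micro: 4; S1 reads c0=4 → after 3×micro: 1 ⇒ (c0=4, c1=1)

c1 at macro-step 5 = 0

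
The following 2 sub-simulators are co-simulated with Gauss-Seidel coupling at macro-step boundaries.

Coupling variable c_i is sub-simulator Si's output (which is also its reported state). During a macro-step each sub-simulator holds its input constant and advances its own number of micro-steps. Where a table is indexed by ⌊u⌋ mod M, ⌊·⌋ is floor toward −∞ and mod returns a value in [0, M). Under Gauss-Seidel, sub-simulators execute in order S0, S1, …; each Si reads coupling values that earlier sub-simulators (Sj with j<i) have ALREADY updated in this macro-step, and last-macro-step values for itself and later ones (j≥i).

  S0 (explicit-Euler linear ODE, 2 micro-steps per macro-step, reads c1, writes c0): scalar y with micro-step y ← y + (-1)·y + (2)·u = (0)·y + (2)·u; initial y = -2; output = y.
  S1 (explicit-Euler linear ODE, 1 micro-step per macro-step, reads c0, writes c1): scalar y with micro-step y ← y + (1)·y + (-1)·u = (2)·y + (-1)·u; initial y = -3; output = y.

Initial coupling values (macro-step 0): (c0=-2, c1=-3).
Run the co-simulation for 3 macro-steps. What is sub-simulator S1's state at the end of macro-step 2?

macro 1: S0 reads c1=-3 → after 2×micro: -6; S1 reads c0=-6 → after 1×micro: 0 ⇒ (c0=-6, c1=0)
macro 2: S0 reads c1=0 → after 2×micro: 0; S1 reads c0=0 → after 1×micro: 0 ⇒ (c0=0, c1=0)
macro 3: S0 reads c1=0 → after 2×micro: 0; S1 reads c0=0 → after 1×micro: 0 ⇒ (c0=0, c1=0)

S1 state at macro-step 2 = 0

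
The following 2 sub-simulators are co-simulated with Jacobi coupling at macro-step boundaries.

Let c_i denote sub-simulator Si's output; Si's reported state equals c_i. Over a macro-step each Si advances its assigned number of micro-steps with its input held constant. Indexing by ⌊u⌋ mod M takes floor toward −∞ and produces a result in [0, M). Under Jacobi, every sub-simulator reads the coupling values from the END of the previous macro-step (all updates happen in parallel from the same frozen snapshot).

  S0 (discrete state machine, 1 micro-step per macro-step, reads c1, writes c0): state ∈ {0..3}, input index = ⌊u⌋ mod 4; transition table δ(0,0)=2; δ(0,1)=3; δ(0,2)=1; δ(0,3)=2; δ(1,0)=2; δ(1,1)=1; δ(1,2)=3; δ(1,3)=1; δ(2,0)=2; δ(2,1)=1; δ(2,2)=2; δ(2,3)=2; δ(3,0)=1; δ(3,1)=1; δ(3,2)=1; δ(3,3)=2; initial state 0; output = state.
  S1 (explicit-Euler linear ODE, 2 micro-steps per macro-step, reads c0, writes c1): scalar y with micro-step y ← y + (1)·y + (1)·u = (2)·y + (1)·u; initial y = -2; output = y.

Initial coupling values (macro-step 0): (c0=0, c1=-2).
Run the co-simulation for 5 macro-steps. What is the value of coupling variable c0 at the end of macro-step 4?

c0 at macro-step 4 = 2

macro 1: S0 reads c1=-2 → after 1×micro: 1; S1 reads c0=0 → after 2×micro: -8 ⇒ (c0=1, c1=-8)
macro 2: S0 reads c1=-8 → after 1×micro: 2; S1 reads c0=1 → after 2×micro: -29 ⇒ (c0=2, c1=-29)
macro 3: S0 reads c1=-29 → after 1×micro: 2; S1 reads c0=2 → after 2×micro: -110 ⇒ (c0=2, c1=-110)
macro 4: S0 reads c1=-110 → after 1×micro: 2; S1 reads c0=2 → after 2×micro: -434 ⇒ (c0=2, c1=-434)
macro 5: S0 reads c1=-434 → after 1×micro: 2; S1 reads c0=2 → after 2×micro: -1730 ⇒ (c0=2, c1=-1730)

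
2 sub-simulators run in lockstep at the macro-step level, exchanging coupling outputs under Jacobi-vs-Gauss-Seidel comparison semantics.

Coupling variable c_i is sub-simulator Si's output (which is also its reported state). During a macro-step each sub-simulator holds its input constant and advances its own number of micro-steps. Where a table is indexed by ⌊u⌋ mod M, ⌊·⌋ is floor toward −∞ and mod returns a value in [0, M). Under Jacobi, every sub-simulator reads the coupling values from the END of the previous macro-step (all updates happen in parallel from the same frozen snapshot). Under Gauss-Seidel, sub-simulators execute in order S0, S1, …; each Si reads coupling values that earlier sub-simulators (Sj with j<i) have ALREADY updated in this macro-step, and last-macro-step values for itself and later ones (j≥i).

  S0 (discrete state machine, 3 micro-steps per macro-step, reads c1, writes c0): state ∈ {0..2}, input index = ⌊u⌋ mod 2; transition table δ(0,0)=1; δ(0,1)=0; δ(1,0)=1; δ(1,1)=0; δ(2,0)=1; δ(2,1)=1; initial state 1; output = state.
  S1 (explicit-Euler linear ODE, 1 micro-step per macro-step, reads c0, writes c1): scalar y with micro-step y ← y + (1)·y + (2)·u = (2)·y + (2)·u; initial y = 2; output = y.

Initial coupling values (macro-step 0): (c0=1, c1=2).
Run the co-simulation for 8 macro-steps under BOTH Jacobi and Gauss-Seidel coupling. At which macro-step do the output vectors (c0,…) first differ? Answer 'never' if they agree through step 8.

first divergence at macro-step: never

[Jacobi] macro 1: S0 reads c1=2 → after 3×micro: 1; S1 reads c0=1 → after 1×micro: 6 ⇒ (c0=1, c1=6)
[Jacobi] macro 2: S0 reads c1=6 → after 3×micro: 1; S1 reads c0=1 → after 1×micro: 14 ⇒ (c0=1, c1=14)
[Jacobi] macro 3: S0 reads c1=14 → after 3×micro: 1; S1 reads c0=1 → after 1×micro: 30 ⇒ (c0=1, c1=30)
[Jacobi] macro 4: S0 reads c1=30 → after 3×micro: 1; S1 reads c0=1 → after 1×micro: 62 ⇒ (c0=1, c1=62)
[Jacobi] macro 5: S0 reads c1=62 → after 3×micro: 1; S1 reads c0=1 → after 1×micro: 126 ⇒ (c0=1, c1=126)
[Jacobi] macro 6: S0 reads c1=126 → after 3×micro: 1; S1 reads c0=1 → after 1×micro: 254 ⇒ (c0=1, c1=254)
[Jacobi] macro 7: S0 reads c1=254 → after 3×micro: 1; S1 reads c0=1 → after 1×micro: 510 ⇒ (c0=1, c1=510)
[Jacobi] macro 8: S0 reads c1=510 → after 3×micro: 1; S1 reads c0=1 → after 1×micro: 1022 ⇒ (c0=1, c1=1022)
[Gauss-Seidel] macro 1: S0 reads c1=2 → after 3×micro: 1; S1 reads c0=1 → after 1×micro: 6 ⇒ (c0=1, c1=6)
[Gauss-Seidel] macro 2: S0 reads c1=6 → after 3×micro: 1; S1 reads c0=1 → after 1×micro: 14 ⇒ (c0=1, c1=14)
[Gauss-Seidel] macro 3: S0 reads c1=14 → after 3×micro: 1; S1 reads c0=1 → after 1×micro: 30 ⇒ (c0=1, c1=30)
[Gauss-Seidel] macro 4: S0 reads c1=30 → after 3×micro: 1; S1 reads c0=1 → after 1×micro: 62 ⇒ (c0=1, c1=62)
[Gauss-Seidel] macro 5: S0 reads c1=62 → after 3×micro: 1; S1 reads c0=1 → after 1×micro: 126 ⇒ (c0=1, c1=126)
[Gauss-Seidel] macro 6: S0 reads c1=126 → after 3×micro: 1; S1 reads c0=1 → after 1×micro: 254 ⇒ (c0=1, c1=254)
[Gauss-Seidel] macro 7: S0 reads c1=254 → after 3×micro: 1; S1 reads c0=1 → after 1×micro: 510 ⇒ (c0=1, c1=510)
[Gauss-Seidel] macro 8: S0 reads c1=510 → after 3×micro: 1; S1 reads c0=1 → after 1×micro: 1022 ⇒ (c0=1, c1=1022)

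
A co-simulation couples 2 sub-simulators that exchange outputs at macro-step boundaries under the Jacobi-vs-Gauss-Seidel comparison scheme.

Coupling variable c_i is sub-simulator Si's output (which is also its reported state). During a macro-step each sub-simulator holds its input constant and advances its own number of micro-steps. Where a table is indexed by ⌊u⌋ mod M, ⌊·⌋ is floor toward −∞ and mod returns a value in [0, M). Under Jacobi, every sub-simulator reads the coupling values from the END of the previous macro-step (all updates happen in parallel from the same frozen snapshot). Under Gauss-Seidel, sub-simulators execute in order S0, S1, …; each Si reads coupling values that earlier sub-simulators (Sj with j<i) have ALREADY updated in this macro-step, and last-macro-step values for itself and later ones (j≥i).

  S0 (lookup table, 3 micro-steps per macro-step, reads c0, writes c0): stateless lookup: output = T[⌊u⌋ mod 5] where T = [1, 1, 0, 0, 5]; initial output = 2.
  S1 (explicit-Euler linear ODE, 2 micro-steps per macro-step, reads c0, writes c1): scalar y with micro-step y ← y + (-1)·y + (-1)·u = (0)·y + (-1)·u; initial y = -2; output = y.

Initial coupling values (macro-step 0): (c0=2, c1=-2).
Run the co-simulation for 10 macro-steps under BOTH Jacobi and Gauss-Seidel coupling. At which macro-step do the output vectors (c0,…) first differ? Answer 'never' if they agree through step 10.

first divergence at macro-step: 1

[Jacobi] macro 1: S0 reads c0=2 → after 3×micro: 0; S1 reads c0=2 → after 2×micro: -2 ⇒ (c0=0, c1=-2)
[Jacobi] macro 2: S0 reads c0=0 → after 3×micro: 1; S1 reads c0=0 → after 2×micro: 0 ⇒ (c0=1, c1=0)
[Jacobi] macro 3: S0 reads c0=1 → after 3×micro: 1; S1 reads c0=1 → after 2×micro: -1 ⇒ (c0=1, c1=-1)
[Jacobi] macro 4: S0 reads c0=1 → after 3×micro: 1; S1 reads c0=1 → after 2×micro: -1 ⇒ (c0=1, c1=-1)
[Jacobi] macro 5: S0 reads c0=1 → after 3×micro: 1; S1 reads c0=1 → after 2×micro: -1 ⇒ (c0=1, c1=-1)
[Jacobi] macro 6: S0 reads c0=1 → after 3×micro: 1; S1 reads c0=1 → after 2×micro: -1 ⇒ (c0=1, c1=-1)
[Jacobi] macro 7: S0 reads c0=1 → after 3×micro: 1; S1 reads c0=1 → after 2×micro: -1 ⇒ (c0=1, c1=-1)
[Jacobi] macro 8: S0 reads c0=1 → after 3×micro: 1; S1 reads c0=1 → after 2×micro: -1 ⇒ (c0=1, c1=-1)
[Jacobi] macro 9: S0 reads c0=1 → after 3×micro: 1; S1 reads c0=1 → after 2×micro: -1 ⇒ (c0=1, c1=-1)
[Jacobi] macro 10: S0 reads c0=1 → after 3×micro: 1; S1 reads c0=1 → after 2×micro: -1 ⇒ (c0=1, c1=-1)
[Gauss-Seidel] macro 1: S0 reads c0=2 → after 3×micro: 0; S1 reads c0=0 → after 2×micro: 0 ⇒ (c0=0, c1=0)
[Gauss-Seidel] macro 2: S0 reads c0=0 → after 3×micro: 1; S1 reads c0=1 → after 2×micro: -1 ⇒ (c0=1, c1=-1)
[Gauss-Seidel] macro 3: S0 reads c0=1 → after 3×micro: 1; S1 reads c0=1 → after 2×micro: -1 ⇒ (c0=1, c1=-1)
[Gauss-Seidel] macro 4: S0 reads c0=1 → after 3×micro: 1; S1 reads c0=1 → after 2×micro: -1 ⇒ (c0=1, c1=-1)
[Gauss-Seidel] macro 5: S0 reads c0=1 → after 3×micro: 1; S1 reads c0=1 → after 2×micro: -1 ⇒ (c0=1, c1=-1)
[Gauss-Seidel] macro 6: S0 reads c0=1 → after 3×micro: 1; S1 reads c0=1 → after 2×micro: -1 ⇒ (c0=1, c1=-1)
[Gauss-Seidel] macro 7: S0 reads c0=1 → after 3×micro: 1; S1 reads c0=1 → after 2×micro: -1 ⇒ (c0=1, c1=-1)
[Gauss-Seidel] macro 8: S0 reads c0=1 → after 3×micro: 1; S1 reads c0=1 → after 2×micro: -1 ⇒ (c0=1, c1=-1)
[Gauss-Seidel] macro 9: S0 reads c0=1 → after 3×micro: 1; S1 reads c0=1 → after 2×micro: -1 ⇒ (c0=1, c1=-1)
[Gauss-Seidel] macro 10: S0 reads c0=1 → after 3×micro: 1; S1 reads c0=1 → after 2×micro: -1 ⇒ (c0=1, c1=-1)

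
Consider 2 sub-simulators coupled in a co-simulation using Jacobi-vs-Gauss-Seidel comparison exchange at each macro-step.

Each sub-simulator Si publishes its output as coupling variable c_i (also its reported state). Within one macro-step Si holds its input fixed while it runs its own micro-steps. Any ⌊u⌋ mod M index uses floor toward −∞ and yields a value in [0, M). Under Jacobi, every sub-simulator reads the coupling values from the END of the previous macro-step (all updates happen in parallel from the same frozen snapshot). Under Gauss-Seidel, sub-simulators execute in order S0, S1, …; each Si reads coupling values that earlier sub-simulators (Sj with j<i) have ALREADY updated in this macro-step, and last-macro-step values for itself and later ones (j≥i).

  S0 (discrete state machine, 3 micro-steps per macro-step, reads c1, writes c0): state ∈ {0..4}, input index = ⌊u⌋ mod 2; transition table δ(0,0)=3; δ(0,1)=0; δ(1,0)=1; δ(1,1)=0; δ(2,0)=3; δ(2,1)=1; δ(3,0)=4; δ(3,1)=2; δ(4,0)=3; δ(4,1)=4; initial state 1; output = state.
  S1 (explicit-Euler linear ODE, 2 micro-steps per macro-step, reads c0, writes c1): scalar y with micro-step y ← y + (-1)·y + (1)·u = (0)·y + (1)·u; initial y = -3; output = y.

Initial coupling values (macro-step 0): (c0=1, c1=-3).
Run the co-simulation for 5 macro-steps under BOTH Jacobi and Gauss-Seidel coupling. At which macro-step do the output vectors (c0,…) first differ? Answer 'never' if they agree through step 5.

[Jacobi] macro 1: S0 reads c1=-3 → after 3×micro: 0; S1 reads c0=1 → after 2×micro: 1 ⇒ (c0=0, c1=1)
[Jacobi] macro 2: S0 reads c1=1 → after 3×micro: 0; S1 reads c0=0 → after 2×micro: 0 ⇒ (c0=0, c1=0)
[Jacobi] macro 3: S0 reads c1=0 → after 3×micro: 3; S1 reads c0=0 → after 2×micro: 0 ⇒ (c0=3, c1=0)
[Jacobi] macro 4: S0 reads c1=0 → after 3×micro: 4; S1 reads c0=3 → after 2×micro: 3 ⇒ (c0=4, c1=3)
[Jacobi] macro 5: S0 reads c1=3 → after 3×micro: 4; S1 reads c0=4 → after 2×micro: 4 ⇒ (c0=4, c1=4)
[Gauss-Seidel] macro 1: S0 reads c1=-3 → after 3×micro: 0; S1 reads c0=0 → after 2×micro: 0 ⇒ (c0=0, c1=0)
[Gauss-Seidel] macro 2: S0 reads c1=0 → after 3×micro: 3; S1 reads c0=3 → after 2×micro: 3 ⇒ (c0=3, c1=3)
[Gauss-Seidel] macro 3: S0 reads c1=3 → after 3×micro: 0; S1 reads c0=0 → after 2×micro: 0 ⇒ (c0=0, c1=0)
[Gauss-Seidel] macro 4: S0 reads c1=0 → after 3×micro: 3; S1 reads c0=3 → after 2×micro: 3 ⇒ (c0=3, c1=3)
[Gauss-Seidel] macro 5: S0 reads c1=3 → after 3×micro: 0; S1 reads c0=0 → after 2×micro: 0 ⇒ (c0=0, c1=0)

first divergence at macro-step: 1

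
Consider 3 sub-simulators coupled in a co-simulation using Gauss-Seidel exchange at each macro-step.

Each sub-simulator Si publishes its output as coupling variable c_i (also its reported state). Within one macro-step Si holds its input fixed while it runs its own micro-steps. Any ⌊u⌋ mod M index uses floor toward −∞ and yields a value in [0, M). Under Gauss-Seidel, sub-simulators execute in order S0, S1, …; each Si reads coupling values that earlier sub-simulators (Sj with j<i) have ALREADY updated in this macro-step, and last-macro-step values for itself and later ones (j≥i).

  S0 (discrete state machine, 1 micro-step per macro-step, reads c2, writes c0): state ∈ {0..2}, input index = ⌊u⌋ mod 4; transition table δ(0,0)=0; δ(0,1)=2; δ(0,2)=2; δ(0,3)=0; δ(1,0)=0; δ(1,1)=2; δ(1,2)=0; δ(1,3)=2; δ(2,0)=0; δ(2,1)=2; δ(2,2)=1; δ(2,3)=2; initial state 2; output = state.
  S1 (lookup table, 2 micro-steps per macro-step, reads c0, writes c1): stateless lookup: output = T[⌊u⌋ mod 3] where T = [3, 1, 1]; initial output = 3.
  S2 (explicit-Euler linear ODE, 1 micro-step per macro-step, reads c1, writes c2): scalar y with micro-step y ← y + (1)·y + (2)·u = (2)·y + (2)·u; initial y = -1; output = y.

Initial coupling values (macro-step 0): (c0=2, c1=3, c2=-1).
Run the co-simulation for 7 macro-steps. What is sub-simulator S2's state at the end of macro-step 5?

S2 state at macro-step 5 = 66

macro 1: S0 reads c2=-1 → after 1×micro: 2; S1 reads c0=2 → after 2×micro: 1; S2 reads c1=1 → after 1×micro: 0 ⇒ (c0=2, c1=1, c2=0)
macro 2: S0 reads c2=0 → after 1×micro: 0; S1 reads c0=0 → after 2×micro: 3; S2 reads c1=3 → after 1×micro: 6 ⇒ (c0=0, c1=3, c2=6)
macro 3: S0 reads c2=6 → after 1×micro: 2; S1 reads c0=2 → after 2×micro: 1; S2 reads c1=1 → after 1×micro: 14 ⇒ (c0=2, c1=1, c2=14)
macro 4: S0 reads c2=14 → after 1×micro: 1; S1 reads c0=1 → after 2×micro: 1; S2 reads c1=1 → after 1×micro: 30 ⇒ (c0=1, c1=1, c2=30)
macro 5: S0 reads c2=30 → after 1×micro: 0; S1 reads c0=0 → after 2×micro: 3; S2 reads c1=3 → after 1×micro: 66 ⇒ (c0=0, c1=3, c2=66)
macro 6: S0 reads c2=66 → after 1×micro: 2; S1 reads c0=2 → after 2×micro: 1; S2 reads c1=1 → after 1×micro: 134 ⇒ (c0=2, c1=1, c2=134)
macro 7: S0 reads c2=134 → after 1×micro: 1; S1 reads c0=1 → after 2×micro: 1; S2 reads c1=1 → after 1×micro: 270 ⇒ (c0=1, c1=1, c2=270)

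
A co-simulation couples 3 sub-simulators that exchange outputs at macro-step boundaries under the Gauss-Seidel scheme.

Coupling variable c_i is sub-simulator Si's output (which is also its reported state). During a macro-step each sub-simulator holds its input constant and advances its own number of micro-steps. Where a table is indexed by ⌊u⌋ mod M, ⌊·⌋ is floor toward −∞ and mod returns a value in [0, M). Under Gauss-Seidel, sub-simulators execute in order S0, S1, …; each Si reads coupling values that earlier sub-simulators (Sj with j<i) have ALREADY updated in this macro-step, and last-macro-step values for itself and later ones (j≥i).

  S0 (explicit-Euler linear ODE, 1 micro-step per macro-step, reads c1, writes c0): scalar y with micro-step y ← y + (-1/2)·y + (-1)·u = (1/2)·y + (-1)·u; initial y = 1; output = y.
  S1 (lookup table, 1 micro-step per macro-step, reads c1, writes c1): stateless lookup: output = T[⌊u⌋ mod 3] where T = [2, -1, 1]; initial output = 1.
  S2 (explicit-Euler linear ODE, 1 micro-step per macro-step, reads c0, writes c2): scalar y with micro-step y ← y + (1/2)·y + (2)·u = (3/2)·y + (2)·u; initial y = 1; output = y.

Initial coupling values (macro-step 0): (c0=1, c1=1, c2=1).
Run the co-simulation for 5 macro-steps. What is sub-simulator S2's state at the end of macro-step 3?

S2 state at macro-step 3 = 17/8

macro 1: S0 reads c1=1 → after 1×micro: -1/2; S1 reads c1=1 → after 1×micro: -1; S2 reads c0=-1/2 → after 1×micro: 1/2 ⇒ (c0=-1/2, c1=-1, c2=1/2)
macro 2: S0 reads c1=-1 → after 1×micro: 3/4; S1 reads c1=-1 → after 1×micro: 1; S2 reads c0=3/4 → after 1×micro: 9/4 ⇒ (c0=3/4, c1=1, c2=9/4)
macro 3: S0 reads c1=1 → after 1×micro: -5/8; S1 reads c1=1 → after 1×micro: -1; S2 reads c0=-5/8 → after 1×micro: 17/8 ⇒ (c0=-5/8, c1=-1, c2=17/8)
macro 4: S0 reads c1=-1 → after 1×micro: 11/16; S1 reads c1=-1 → after 1×micro: 1; S2 reads c0=11/16 → after 1×micro: 73/16 ⇒ (c0=11/16, c1=1, c2=73/16)
macro 5: S0 reads c1=1 → after 1×micro: -21/32; S1 reads c1=1 → after 1×micro: -1; S2 reads c0=-21/32 → after 1×micro: 177/32 ⇒ (c0=-21/32, c1=-1, c2=177/32)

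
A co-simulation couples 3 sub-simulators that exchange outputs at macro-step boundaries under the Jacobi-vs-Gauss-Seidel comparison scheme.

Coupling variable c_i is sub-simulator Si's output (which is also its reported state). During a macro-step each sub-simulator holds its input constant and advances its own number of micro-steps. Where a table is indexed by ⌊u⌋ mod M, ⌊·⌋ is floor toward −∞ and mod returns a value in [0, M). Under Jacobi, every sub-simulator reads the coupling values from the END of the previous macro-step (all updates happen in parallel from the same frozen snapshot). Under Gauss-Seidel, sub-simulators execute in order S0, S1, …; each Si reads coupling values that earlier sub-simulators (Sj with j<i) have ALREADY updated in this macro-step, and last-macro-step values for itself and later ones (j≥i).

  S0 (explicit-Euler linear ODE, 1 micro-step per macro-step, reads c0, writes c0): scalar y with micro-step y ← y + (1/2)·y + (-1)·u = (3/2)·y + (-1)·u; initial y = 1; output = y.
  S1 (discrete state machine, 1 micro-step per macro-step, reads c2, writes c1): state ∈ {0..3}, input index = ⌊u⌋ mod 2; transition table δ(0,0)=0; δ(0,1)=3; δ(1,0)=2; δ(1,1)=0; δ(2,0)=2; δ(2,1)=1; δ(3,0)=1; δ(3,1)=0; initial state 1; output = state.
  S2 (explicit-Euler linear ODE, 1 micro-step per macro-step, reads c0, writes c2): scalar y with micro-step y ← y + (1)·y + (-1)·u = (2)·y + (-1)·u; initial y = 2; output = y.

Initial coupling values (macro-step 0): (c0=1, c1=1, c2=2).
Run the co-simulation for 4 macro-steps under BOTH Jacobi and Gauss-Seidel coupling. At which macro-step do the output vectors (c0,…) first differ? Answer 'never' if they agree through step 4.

first divergence at macro-step: 1

[Jacobi] macro 1: S0 reads c0=1 → after 1×micro: 1/2; S1 reads c2=2 → after 1×micro: 2; S2 reads c0=1 → after 1×micro: 3 ⇒ (c0=1/2, c1=2, c2=3)
[Jacobi] macro 2: S0 reads c0=1/2 → after 1×micro: 1/4; S1 reads c2=3 → after 1×micro: 1; S2 reads c0=1/2 → after 1×micro: 11/2 ⇒ (c0=1/4, c1=1, c2=11/2)
[Jacobi] macro 3: S0 reads c0=1/4 → after 1×micro: 1/8; S1 reads c2=11/2 → after 1×micro: 0; S2 reads c0=1/4 → after 1×micro: 43/4 ⇒ (c0=1/8, c1=0, c2=43/4)
[Jacobi] macro 4: S0 reads c0=1/8 → after 1×micro: 1/16; S1 reads c2=43/4 → after 1×micro: 0; S2 reads c0=1/8 → after 1×micro: 171/8 ⇒ (c0=1/16, c1=0, c2=171/8)
[Gauss-Seidel] macro 1: S0 reads c0=1 → after 1×micro: 1/2; S1 reads c2=2 → after 1×micro: 2; S2 reads c0=1/2 → after 1×micro: 7/2 ⇒ (c0=1/2, c1=2, c2=7/2)
[Gauss-Seidel] macro 2: S0 reads c0=1/2 → after 1×micro: 1/4; S1 reads c2=7/2 → after 1×micro: 1; S2 reads c0=1/4 → after 1×micro: 27/4 ⇒ (c0=1/4, c1=1, c2=27/4)
[Gauss-Seidel] macro 3: S0 reads c0=1/4 → after 1×micro: 1/8; S1 reads c2=27/4 → after 1×micro: 2; S2 reads c0=1/8 → after 1×micro: 107/8 ⇒ (c0=1/8, c1=2, c2=107/8)
[Gauss-Seidel] macro 4: S0 reads c0=1/8 → after 1×micro: 1/16; S1 reads c2=107/8 → after 1×micro: 1; S2 reads c0=1/16 → after 1×micro: 427/16 ⇒ (c0=1/16, c1=1, c2=427/16)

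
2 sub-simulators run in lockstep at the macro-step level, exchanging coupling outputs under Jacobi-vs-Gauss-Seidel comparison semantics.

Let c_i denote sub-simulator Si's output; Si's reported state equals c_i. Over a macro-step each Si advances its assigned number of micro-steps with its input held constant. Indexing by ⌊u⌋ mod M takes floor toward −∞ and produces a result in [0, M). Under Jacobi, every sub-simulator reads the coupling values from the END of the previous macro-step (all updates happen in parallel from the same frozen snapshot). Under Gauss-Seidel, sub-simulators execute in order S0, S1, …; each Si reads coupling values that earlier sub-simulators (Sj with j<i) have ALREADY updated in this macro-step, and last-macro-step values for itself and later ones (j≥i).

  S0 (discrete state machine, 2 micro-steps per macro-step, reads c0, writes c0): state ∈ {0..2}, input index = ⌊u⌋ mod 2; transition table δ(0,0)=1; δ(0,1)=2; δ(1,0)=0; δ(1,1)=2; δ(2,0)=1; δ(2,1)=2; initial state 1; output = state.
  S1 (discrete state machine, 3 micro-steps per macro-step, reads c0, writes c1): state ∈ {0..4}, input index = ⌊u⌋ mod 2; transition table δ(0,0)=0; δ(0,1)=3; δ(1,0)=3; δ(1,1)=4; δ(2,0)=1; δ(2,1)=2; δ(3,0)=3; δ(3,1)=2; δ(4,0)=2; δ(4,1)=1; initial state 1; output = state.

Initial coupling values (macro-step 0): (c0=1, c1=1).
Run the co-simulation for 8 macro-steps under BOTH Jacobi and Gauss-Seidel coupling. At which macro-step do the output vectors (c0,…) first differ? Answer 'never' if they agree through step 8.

[Jacobi] macro 1: S0 reads c0=1 → after 2×micro: 2; S1 reads c0=1 → after 3×micro: 4 ⇒ (c0=2, c1=4)
[Jacobi] macro 2: S0 reads c0=2 → after 2×micro: 0; S1 reads c0=2 → after 3×micro: 3 ⇒ (c0=0, c1=3)
[Jacobi] macro 3: S0 reads c0=0 → after 2×micro: 0; S1 reads c0=0 → after 3×micro: 3 ⇒ (c0=0, c1=3)
[Jacobi] macro 4: S0 reads c0=0 → after 2×micro: 0; S1 reads c0=0 → after 3×micro: 3 ⇒ (c0=0, c1=3)
[Jacobi] macro 5: S0 reads c0=0 → after 2×micro: 0; S1 reads c0=0 → after 3×micro: 3 ⇒ (c0=0, c1=3)
[Jacobi] macro 6: S0 reads c0=0 → after 2×micro: 0; S1 reads c0=0 → after 3×micro: 3 ⇒ (c0=0, c1=3)
[Jacobi] macro 7: S0 reads c0=0 → after 2×micro: 0; S1 reads c0=0 → after 3×micro: 3 ⇒ (c0=0, c1=3)
[Jacobi] macro 8: S0 reads c0=0 → after 2×micro: 0; S1 reads c0=0 → after 3×micro: 3 ⇒ (c0=0, c1=3)
[Gauss-Seidel] macro 1: S0 reads c0=1 → after 2×micro: 2; S1 reads c0=2 → after 3×micro: 3 ⇒ (c0=2, c1=3)
[Gauss-Seidel] macro 2: S0 reads c0=2 → after 2×micro: 0; S1 reads c0=0 → after 3×micro: 3 ⇒ (c0=0, c1=3)
[Gauss-Seidel] macro 3: S0 reads c0=0 → after 2×micro: 0; S1 reads c0=0 → after 3×micro: 3 ⇒ (c0=0, c1=3)
[Gauss-Seidel] macro 4: S0 reads c0=0 → after 2×micro: 0; S1 reads c0=0 → after 3×micro: 3 ⇒ (c0=0, c1=3)
[Gauss-Seidel] macro 5: S0 reads c0=0 → after 2×micro: 0; S1 reads c0=0 → after 3×micro: 3 ⇒ (c0=0, c1=3)
[Gauss-Seidel] macro 6: S0 reads c0=0 → after 2×micro: 0; S1 reads c0=0 → after 3×micro: 3 ⇒ (c0=0, c1=3)
[Gauss-Seidel] macro 7: S0 reads c0=0 → after 2×micro: 0; S1 reads c0=0 → after 3×micro: 3 ⇒ (c0=0, c1=3)
[Gauss-Seidel] macro 8: S0 reads c0=0 → after 2×micro: 0; S1 reads c0=0 → after 3×micro: 3 ⇒ (c0=0, c1=3)

first divergence at macro-step: 1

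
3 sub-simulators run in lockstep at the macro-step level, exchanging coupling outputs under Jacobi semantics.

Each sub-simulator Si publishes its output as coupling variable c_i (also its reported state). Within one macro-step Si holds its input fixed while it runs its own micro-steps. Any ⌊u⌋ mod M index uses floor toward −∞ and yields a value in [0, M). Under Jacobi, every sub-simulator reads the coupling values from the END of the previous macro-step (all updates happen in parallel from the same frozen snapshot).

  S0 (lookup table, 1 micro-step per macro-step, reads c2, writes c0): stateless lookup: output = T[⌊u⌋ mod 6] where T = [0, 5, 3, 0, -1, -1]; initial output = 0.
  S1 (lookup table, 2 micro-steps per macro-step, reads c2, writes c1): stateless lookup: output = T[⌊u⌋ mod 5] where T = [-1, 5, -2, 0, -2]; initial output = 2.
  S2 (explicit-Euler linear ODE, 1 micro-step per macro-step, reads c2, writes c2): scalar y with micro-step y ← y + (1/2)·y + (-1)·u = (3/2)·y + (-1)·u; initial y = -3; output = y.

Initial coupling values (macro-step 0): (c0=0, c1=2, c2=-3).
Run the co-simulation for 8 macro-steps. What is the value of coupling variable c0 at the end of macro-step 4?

macro 1: S0 reads c2=-3 → after 1×micro: 0; S1 reads c2=-3 → after 2×micro: -2; S2 reads c2=-3 → after 1×micro: -3/2 ⇒ (c0=0, c1=-2, c2=-3/2)
macro 2: S0 reads c2=-3/2 → after 1×micro: -1; S1 reads c2=-3/2 → after 2×micro: 0; S2 reads c2=-3/2 → after 1×micro: -3/4 ⇒ (c0=-1, c1=0, c2=-3/4)
macro 3: S0 reads c2=-3/4 → after 1×micro: -1; S1 reads c2=-3/4 → after 2×micro: -2; S2 reads c2=-3/4 → after 1×micro: -3/8 ⇒ (c0=-1, c1=-2, c2=-3/8)
macro 4: S0 reads c2=-3/8 → after 1×micro: -1; S1 reads c2=-3/8 → after 2×micro: -2; S2 reads c2=-3/8 → after 1×micro: -3/16 ⇒ (c0=-1, c1=-2, c2=-3/16)
macro 5: S0 reads c2=-3/16 → after 1×micro: -1; S1 reads c2=-3/16 → after 2×micro: -2; S2 reads c2=-3/16 → after 1×micro: -3/32 ⇒ (c0=-1, c1=-2, c2=-3/32)
macro 6: S0 reads c2=-3/32 → after 1×micro: -1; S1 reads c2=-3/32 → after 2×micro: -2; S2 reads c2=-3/32 → after 1×micro: -3/64 ⇒ (c0=-1, c1=-2, c2=-3/64)
macro 7: S0 reads c2=-3/64 → after 1×micro: -1; S1 reads c2=-3/64 → after 2×micro: -2; S2 reads c2=-3/64 → after 1×micro: -3/128 ⇒ (c0=-1, c1=-2, c2=-3/128)
macro 8: S0 reads c2=-3/128 → after 1×micro: -1; S1 reads c2=-3/128 → after 2×micro: -2; S2 reads c2=-3/128 → after 1×micro: -3/256 ⇒ (c0=-1, c1=-2, c2=-3/256)

c0 at macro-step 4 = -1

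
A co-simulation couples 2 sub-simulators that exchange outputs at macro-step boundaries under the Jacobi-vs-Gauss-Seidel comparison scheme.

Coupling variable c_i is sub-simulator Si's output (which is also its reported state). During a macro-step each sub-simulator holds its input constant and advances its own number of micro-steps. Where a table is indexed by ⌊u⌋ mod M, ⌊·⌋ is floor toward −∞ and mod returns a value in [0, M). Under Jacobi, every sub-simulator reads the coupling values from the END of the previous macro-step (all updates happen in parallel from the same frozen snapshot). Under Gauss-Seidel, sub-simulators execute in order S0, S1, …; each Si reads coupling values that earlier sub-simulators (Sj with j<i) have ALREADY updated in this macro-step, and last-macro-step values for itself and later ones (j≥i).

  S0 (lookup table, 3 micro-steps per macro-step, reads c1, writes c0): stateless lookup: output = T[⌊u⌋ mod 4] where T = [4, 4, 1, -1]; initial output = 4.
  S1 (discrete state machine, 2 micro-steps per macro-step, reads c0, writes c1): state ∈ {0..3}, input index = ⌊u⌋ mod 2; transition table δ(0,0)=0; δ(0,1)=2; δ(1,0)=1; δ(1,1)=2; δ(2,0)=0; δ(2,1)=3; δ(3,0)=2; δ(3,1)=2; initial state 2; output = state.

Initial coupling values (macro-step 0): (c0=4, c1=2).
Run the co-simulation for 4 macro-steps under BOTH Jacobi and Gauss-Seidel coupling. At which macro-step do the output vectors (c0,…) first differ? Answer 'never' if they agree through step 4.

[Jacobi] macro 1: S0 reads c1=2 → after 3×micro: 1; S1 reads c0=4 → after 2×micro: 0 ⇒ (c0=1, c1=0)
[Jacobi] macro 2: S0 reads c1=0 → after 3×micro: 4; S1 reads c0=1 → after 2×micro: 3 ⇒ (c0=4, c1=3)
[Jacobi] macro 3: S0 reads c1=3 → after 3×micro: -1; S1 reads c0=4 → after 2×micro: 0 ⇒ (c0=-1, c1=0)
[Jacobi] macro 4: S0 reads c1=0 → after 3×micro: 4; S1 reads c0=-1 → after 2×micro: 3 ⇒ (c0=4, c1=3)
[Gauss-Seidel] macro 1: S0 reads c1=2 → after 3×micro: 1; S1 reads c0=1 → after 2×micro: 2 ⇒ (c0=1, c1=2)
[Gauss-Seidel] macro 2: S0 reads c1=2 → after 3×micro: 1; S1 reads c0=1 → after 2×micro: 2 ⇒ (c0=1, c1=2)
[Gauss-Seidel] macro 3: S0 reads c1=2 → after 3×micro: 1; S1 reads c0=1 → after 2×micro: 2 ⇒ (c0=1, c1=2)
[Gauss-Seidel] macro 4: S0 reads c1=2 → after 3×micro: 1; S1 reads c0=1 → after 2×micro: 2 ⇒ (c0=1, c1=2)

first divergence at macro-step: 1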